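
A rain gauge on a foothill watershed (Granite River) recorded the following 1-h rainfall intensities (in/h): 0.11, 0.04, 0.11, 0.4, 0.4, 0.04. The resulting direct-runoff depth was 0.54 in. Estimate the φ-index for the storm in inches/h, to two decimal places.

φ ≈ 0.13 in/h

Only the 2 blocks with intensity above φ contribute runoff: 0.4, 0.4 in/h.
Σ(I−φ)·Δt = d  ⇒  (0.4+0.4 − 2φ)·1 = 0.54
φ = (0.8000 − 0.54/1) / 2 = 0.13 in/h.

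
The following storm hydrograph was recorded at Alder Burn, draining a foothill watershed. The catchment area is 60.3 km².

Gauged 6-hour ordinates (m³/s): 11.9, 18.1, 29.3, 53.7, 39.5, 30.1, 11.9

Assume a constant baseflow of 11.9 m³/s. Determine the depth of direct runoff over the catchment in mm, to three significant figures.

d ≈ 39.8 mm

Direct runoff: 0.0, 6.2, 17.4, 41.8, 27.6, 18.2, 0.0 m³/s; ΣQ_DR = 111.2 m³/s.
V = ΣQ_DR · Δt = 111.2 × 21600 s = 2.402 × 10^6 m³.
Over A = 60.3 km², depth = V / A = 39.8 mm.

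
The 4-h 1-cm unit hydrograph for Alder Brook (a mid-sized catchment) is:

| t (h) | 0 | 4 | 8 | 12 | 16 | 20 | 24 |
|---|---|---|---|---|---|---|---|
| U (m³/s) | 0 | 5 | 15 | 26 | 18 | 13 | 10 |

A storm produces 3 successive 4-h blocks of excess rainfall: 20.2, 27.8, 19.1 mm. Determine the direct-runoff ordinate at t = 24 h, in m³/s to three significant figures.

By discrete convolution, Q_j = Σ (P_i / 10 mm) · U_{j−i}.
At t = 24 h (j=6): Q = (20.2/10)·10 + (27.8/10)·13 + (19.1/10)·18 = 90.7 m³/s.

Q ≈ 90.7 m³/s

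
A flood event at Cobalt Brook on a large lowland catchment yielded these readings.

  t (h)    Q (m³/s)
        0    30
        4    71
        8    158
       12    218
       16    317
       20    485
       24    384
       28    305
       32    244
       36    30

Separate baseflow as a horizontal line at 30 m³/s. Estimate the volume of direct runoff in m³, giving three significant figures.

V ≈ 2.80 × 10^7 m³

Direct-runoff ordinates (Q − Q_b): 0.0, 41.0, 128.0, 188.0, 287.0, 455.0, 354.0, 275.0, 214.0, 0.0 m³/s.
ΣQ_DR = 1942 m³/s.
With Δt = 4 h = 14400 s, V = ΣQ_DR · Δt = 1942 × 14400 = 2.80 × 10^7 m³.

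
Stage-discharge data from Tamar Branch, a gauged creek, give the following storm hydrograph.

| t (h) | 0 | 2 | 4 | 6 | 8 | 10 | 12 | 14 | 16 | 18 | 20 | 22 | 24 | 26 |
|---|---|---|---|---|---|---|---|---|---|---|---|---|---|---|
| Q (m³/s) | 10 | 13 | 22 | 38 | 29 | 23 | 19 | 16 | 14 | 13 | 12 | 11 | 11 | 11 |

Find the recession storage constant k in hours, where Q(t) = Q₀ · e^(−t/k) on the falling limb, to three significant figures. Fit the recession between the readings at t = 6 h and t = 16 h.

k ≈ 10.0 h

On the falling limb, Q drops from 38 to 14 m³/s between t = 6 h and t = 16 h (Δt = 10 h).
k = −Δt / ln(Q₂/Q₁) = −10 / ln(14/38) = 10.0 h.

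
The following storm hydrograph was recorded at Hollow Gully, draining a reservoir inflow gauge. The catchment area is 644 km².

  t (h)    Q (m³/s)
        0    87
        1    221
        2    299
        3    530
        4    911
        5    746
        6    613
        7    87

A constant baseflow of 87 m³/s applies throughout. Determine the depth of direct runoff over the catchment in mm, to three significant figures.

d ≈ 15.6 mm

Direct runoff: 0.0, 134.0, 212.0, 443.0, 824.0, 659.0, 526.0, 0.0 m³/s; ΣQ_DR = 2798 m³/s.
V = ΣQ_DR · Δt = 2798 × 3600 s = 1.007 × 10^7 m³.
Over A = 644 km², depth = V / A = 15.6 mm.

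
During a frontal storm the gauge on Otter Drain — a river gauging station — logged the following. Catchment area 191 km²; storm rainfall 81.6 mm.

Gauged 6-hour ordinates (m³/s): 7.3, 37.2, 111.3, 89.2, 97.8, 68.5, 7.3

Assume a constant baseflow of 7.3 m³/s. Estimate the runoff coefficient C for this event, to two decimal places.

C ≈ 0.51

ΣQ_DR = 367.5 m³/s; V = ΣQ_DR·Δt = 7.938 × 10^6 m³.
Runoff depth d = V / A = 41.56 mm.
C = d / P = 41.56 / 81.6 = 0.51.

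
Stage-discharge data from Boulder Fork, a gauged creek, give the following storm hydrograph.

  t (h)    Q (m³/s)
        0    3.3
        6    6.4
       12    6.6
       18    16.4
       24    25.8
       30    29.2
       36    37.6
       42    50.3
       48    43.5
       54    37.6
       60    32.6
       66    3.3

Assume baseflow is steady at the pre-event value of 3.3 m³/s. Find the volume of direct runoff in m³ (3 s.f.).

V ≈ 5.46 × 10^6 m³

Direct-runoff ordinates (Q − Q_b): 0.0, 3.1, 3.3, 13.1, 22.5, 25.9, 34.3, 47.0, 40.2, 34.3, 29.3, 0.0 m³/s.
ΣQ_DR = 253.0 m³/s.
With Δt = 6 h = 21600 s, V = ΣQ_DR · Δt = 253.0 × 21600 = 5.46 × 10^6 m³.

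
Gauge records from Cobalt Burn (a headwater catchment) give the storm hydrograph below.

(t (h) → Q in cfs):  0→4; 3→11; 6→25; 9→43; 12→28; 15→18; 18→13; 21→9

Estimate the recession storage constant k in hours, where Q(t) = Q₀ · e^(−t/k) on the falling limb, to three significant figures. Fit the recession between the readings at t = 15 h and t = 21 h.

k ≈ 8.66 h

On the falling limb, Q drops from 18 to 9 cfs between t = 15 h and t = 21 h (Δt = 6 h).
k = −Δt / ln(Q₂/Q₁) = −6 / ln(9/18) = 8.66 h.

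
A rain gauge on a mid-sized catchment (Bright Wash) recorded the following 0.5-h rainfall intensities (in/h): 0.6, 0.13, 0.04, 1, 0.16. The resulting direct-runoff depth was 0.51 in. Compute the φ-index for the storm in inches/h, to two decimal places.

Only the 2 blocks with intensity above φ contribute runoff: 0.6, 1 in/h.
Σ(I−φ)·Δt = d  ⇒  (0.6+1 − 2φ)·0.5 = 0.51
φ = (1.600 − 0.51/0.5) / 2 = 0.29 in/h.

φ ≈ 0.29 in/h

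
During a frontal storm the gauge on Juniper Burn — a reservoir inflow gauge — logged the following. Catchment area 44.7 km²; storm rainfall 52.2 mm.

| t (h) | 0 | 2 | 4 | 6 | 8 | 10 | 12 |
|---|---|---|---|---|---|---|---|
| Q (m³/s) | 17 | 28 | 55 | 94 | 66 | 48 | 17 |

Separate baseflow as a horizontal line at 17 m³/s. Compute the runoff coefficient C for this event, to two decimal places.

C ≈ 0.64

ΣQ_DR = 206.0 m³/s; V = ΣQ_DR·Δt = 1.483 × 10^6 m³.
Runoff depth d = V / A = 33.18 mm.
C = d / P = 33.18 / 52.2 = 0.64.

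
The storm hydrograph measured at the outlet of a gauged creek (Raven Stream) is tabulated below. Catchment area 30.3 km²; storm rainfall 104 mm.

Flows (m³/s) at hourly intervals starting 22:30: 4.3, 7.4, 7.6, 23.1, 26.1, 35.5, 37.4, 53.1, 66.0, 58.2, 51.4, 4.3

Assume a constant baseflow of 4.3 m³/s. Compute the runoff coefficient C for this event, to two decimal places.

C ≈ 0.37

ΣQ_DR = 322.8 m³/s; V = ΣQ_DR·Δt = 1.162 × 10^6 m³.
Runoff depth d = V / A = 38.35 mm.
C = d / P = 38.35 / 104 = 0.37.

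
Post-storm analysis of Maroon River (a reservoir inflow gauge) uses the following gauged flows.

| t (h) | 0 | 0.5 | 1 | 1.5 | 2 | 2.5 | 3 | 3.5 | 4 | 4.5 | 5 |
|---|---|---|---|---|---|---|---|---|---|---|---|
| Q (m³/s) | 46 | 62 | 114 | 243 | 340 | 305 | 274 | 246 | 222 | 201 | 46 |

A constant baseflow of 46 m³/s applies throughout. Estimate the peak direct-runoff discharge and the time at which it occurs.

Q_p = 294.0 m³/s at t = 2 h

Subtracting baseflow gives direct-runoff ordinates: 0.0, 16.0, 68.0, 197.0, 294.0, 259.0, 228.0, 200.0, 176.0, 155.0, 0.0 m³/s.
The maximum is 294.0 m³/s, occurring at the reading for t = 2 h.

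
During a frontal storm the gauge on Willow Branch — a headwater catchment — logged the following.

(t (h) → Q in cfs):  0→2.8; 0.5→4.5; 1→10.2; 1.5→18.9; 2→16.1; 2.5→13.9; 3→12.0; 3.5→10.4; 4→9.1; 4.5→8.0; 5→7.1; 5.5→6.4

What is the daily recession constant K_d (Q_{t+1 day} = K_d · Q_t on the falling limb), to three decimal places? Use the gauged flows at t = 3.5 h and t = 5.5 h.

Between t = 3.5 h and t = 5.5 h the flow falls from 10.4 to 6.4 cfs over 4×0.5 h = 2 h.
Per-interval ratio K = (6.4/10.4)^(1/4) = 0.8857; K_d = K^(24/0.5) = 0.003.

K_d ≈ 0.003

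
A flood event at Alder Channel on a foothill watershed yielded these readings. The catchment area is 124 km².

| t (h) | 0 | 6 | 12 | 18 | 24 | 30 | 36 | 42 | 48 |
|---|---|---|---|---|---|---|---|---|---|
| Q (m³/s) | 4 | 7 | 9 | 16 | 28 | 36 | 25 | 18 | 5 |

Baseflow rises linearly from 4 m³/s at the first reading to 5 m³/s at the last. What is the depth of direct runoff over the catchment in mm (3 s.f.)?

d ≈ 18.7 mm

Direct runoff: 0.00, 2.88, 4.75, 11.62, 23.50, 31.38, 20.25, 13.12, 0.00 m³/s; ΣQ_DR = 107.5 m³/s.
V = ΣQ_DR · Δt = 107.5 × 21600 s = 2.322 × 10^6 m³.
Over A = 124 km², depth = V / A = 18.7 mm.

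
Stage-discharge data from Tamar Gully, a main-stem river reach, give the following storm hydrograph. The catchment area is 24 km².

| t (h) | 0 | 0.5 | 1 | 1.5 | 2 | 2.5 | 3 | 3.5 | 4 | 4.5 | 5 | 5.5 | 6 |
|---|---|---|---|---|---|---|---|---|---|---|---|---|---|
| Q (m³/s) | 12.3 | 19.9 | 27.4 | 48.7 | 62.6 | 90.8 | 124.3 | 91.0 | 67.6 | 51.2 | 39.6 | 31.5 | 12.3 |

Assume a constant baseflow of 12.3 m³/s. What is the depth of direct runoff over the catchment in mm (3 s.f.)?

d ≈ 38.9 mm

Direct runoff: 0.0, 7.6, 15.1, 36.4, 50.3, 78.5, 112.0, 78.7, 55.3, 38.9, 27.3, 19.2, 0.0 m³/s; ΣQ_DR = 519.3 m³/s.
V = ΣQ_DR · Δt = 519.3 × 1800 s = 9.347 × 10^5 m³.
Over A = 24 km², depth = V / A = 38.9 mm.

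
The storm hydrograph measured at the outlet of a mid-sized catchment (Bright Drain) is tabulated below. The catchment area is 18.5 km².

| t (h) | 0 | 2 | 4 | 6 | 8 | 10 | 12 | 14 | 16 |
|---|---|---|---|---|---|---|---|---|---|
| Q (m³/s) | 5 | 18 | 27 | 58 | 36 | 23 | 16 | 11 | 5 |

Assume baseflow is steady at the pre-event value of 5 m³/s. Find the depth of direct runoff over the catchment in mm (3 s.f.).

Direct runoff: 0.0, 13.0, 22.0, 53.0, 31.0, 18.0, 11.0, 6.0, 0.0 m³/s; ΣQ_DR = 154.0 m³/s.
V = ΣQ_DR · Δt = 154.0 × 7200 s = 1.109 × 10^6 m³.
Over A = 18.5 km², depth = V / A = 59.9 mm.

d ≈ 59.9 mm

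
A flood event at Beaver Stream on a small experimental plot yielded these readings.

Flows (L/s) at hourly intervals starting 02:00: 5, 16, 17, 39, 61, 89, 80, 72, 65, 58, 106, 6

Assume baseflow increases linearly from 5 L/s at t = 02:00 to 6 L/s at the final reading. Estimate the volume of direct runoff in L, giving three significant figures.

Direct-runoff ordinates (Q − Q_b): 0.00, 10.91, 11.82, 33.73, 55.64, 83.55, 74.45, 66.36, 59.27, 52.18, 100.09, 0.00 L/s.
ΣQ_DR = 548.0 L/s.
With Δt = 1 h = 3600 s, V = ΣQ_DR · Δt = 548.0 × 3600 = 1.97 × 10^6 L.

V ≈ 1.97 × 10^6 L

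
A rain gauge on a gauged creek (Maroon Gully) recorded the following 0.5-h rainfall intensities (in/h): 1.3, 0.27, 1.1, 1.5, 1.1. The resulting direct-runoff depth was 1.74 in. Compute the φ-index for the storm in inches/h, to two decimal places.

φ ≈ 0.38 in/h

Only the 4 blocks with intensity above φ contribute runoff: 1.3, 1.1, 1.5, 1.1 in/h.
Σ(I−φ)·Δt = d  ⇒  (1.3+1.1+1.5+1.1 − 4φ)·0.5 = 1.74
φ = (5.000 − 1.74/0.5) / 4 = 0.38 in/h.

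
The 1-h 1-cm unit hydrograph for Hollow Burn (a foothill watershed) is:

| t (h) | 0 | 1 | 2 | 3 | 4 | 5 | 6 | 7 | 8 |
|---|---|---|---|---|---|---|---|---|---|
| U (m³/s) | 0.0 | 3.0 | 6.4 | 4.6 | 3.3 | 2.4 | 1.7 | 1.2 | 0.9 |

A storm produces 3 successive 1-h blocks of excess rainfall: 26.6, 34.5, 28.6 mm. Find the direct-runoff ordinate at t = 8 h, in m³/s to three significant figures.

Q ≈ 11.4 m³/s

By discrete convolution, Q_j = Σ (P_i / 10 mm) · U_{j−i}.
At t = 8 h (j=8): Q = (26.6/10)·0.9 + (34.5/10)·1.2 + (28.6/10)·1.7 = 11.4 m³/s.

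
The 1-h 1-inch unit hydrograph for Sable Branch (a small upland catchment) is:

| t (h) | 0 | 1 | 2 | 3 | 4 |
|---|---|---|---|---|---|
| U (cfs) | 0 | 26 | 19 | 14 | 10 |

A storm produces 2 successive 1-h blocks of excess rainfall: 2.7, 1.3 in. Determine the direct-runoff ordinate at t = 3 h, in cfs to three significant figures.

By discrete convolution, Q_j = Σ (P_i / 1 in) · U_{j−i}.
At t = 3 h (j=3): Q = (2.7/1)·14 + (1.3/1)·19 = 62.5 cfs.

Q ≈ 62.5 cfs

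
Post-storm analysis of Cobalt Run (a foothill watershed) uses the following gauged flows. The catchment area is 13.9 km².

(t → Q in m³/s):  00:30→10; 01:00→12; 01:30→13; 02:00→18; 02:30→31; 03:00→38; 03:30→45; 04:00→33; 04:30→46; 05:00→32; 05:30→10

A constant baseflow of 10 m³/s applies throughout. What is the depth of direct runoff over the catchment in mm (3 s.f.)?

Direct runoff: 0.0, 2.0, 3.0, 8.0, 21.0, 28.0, 35.0, 23.0, 36.0, 22.0, 0.0 m³/s; ΣQ_DR = 178.0 m³/s.
V = ΣQ_DR · Δt = 178.0 × 1800 s = 3.204 × 10^5 m³.
Over A = 13.9 km², depth = V / A = 23.1 mm.

d ≈ 23.1 mm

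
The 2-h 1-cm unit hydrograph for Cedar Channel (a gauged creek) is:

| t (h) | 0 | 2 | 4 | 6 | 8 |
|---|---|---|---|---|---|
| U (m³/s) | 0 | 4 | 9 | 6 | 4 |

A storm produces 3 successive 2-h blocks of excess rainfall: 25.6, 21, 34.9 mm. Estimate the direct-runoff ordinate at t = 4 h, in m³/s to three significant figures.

Q ≈ 31.4 m³/s

By discrete convolution, Q_j = Σ (P_i / 10 mm) · U_{j−i}.
At t = 4 h (j=2): Q = (25.6/10)·9 + (21/10)·4 + (34.9/10)·0 = 31.4 m³/s.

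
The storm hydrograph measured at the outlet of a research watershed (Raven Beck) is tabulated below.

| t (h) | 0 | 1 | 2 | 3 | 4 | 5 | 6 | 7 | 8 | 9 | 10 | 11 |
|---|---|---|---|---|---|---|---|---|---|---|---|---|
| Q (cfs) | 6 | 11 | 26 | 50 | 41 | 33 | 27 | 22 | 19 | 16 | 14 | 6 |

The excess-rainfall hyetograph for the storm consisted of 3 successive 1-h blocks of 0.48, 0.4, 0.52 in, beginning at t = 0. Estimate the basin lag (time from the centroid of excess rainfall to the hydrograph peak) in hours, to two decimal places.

Centroid of excess rainfall: t_c = Σ P_i·t̄_i / ΣP_i = 1.5286 h (block centres at 0.5, 1.5, 2.5 h).
Hydrograph peak occurs at t = 3 h, so basin lag t_L = 3 − 1.5286 = 1.47 h.

t_L ≈ 1.47 h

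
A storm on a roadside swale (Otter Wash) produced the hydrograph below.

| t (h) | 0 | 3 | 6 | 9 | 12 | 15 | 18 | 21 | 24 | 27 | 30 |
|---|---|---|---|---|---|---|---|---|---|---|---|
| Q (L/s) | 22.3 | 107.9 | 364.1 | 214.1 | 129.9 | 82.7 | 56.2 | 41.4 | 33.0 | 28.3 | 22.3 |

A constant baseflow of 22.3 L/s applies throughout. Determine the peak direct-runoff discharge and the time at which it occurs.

Q_p = 341.8 L/s at t = 6 h

Subtracting baseflow gives direct-runoff ordinates: 0.0, 85.6, 341.8, 191.8, 107.6, 60.4, 33.9, 19.1, 10.7, 6.0, 0.0 L/s.
The maximum is 341.8 L/s, occurring at the reading for t = 6 h.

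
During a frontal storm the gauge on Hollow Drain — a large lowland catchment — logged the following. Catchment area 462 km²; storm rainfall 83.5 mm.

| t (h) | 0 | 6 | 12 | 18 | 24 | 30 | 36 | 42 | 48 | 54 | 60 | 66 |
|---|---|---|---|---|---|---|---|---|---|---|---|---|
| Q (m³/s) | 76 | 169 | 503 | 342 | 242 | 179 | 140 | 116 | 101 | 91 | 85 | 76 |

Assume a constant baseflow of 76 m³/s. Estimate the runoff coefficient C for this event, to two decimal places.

C ≈ 0.68

ΣQ_DR = 1208 m³/s; V = ΣQ_DR·Δt = 2.609 × 10^7 m³.
Runoff depth d = V / A = 56.48 mm.
C = d / P = 56.48 / 83.5 = 0.68.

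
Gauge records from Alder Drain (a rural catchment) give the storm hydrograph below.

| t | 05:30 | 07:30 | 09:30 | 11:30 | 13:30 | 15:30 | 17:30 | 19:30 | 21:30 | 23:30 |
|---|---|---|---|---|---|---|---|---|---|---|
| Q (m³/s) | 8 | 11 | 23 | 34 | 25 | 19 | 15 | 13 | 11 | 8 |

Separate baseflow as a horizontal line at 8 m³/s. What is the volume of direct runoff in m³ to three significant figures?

Direct-runoff ordinates (Q − Q_b): 0.0, 3.0, 15.0, 26.0, 17.0, 11.0, 7.0, 5.0, 3.0, 0.0 m³/s.
ΣQ_DR = 87.00 m³/s.
With Δt = 2 h = 7200 s, V = ΣQ_DR · Δt = 87.00 × 7200 = 6.26 × 10^5 m³.

V ≈ 6.26 × 10^5 m³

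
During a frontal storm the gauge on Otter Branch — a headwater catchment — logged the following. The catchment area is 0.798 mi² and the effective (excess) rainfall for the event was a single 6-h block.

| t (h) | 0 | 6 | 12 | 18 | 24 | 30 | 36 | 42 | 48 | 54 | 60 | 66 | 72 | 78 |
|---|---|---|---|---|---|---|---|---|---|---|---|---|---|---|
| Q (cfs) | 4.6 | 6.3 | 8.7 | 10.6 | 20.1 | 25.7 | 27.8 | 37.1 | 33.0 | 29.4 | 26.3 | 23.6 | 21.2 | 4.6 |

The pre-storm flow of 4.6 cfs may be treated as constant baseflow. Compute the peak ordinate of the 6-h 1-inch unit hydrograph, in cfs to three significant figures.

U_p ≈ 13.0 cfs

Direct runoff: 0.0, 1.7, 4.1, 6.0, 15.5, 21.1, 23.2, 32.5, 28.4, 24.8, 21.7, 19.0, 16.6, 0.0 cfs; ΣQ_DR = 214.6 cfs, peak = 32.5 cfs.
Runoff depth d = ΣQ_DR·Δt / A = 214.6 × 21600 / (0.798 mi²) = 2.500 in.
The 1-inch UH is the DRH scaled by (1 in)/d, so U_p = 32.5 × 1/2.500 = 13.0 cfs.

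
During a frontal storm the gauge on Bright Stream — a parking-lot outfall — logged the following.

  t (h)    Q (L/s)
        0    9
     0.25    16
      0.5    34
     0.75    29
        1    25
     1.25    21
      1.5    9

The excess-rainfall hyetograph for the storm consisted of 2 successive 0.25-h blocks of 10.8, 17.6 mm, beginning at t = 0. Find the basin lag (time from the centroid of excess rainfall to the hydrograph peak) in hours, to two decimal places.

Centroid of excess rainfall: t_c = Σ P_i·t̄_i / ΣP_i = 0.2799 h (block centres at 0.125, 0.375 h).
Hydrograph peak occurs at t = 0.5 h, so basin lag t_L = 0.5 − 0.2799 = 0.22 h.

t_L ≈ 0.22 h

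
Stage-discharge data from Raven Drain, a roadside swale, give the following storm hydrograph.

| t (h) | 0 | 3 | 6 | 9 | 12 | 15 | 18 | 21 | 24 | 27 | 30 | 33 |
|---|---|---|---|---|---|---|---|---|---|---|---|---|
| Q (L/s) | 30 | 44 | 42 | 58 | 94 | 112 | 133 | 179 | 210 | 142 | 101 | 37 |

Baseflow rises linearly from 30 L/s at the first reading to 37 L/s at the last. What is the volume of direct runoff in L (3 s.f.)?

V ≈ 8.42 × 10^6 L

Direct-runoff ordinates (Q − Q_b): 0.00, 13.36, 10.73, 26.09, 61.45, 78.82, 99.18, 144.55, 174.91, 106.27, 64.64, 0.00 L/s.
ΣQ_DR = 780.0 L/s.
With Δt = 3 h = 10800 s, V = ΣQ_DR · Δt = 780.0 × 10800 = 8.42 × 10^6 L.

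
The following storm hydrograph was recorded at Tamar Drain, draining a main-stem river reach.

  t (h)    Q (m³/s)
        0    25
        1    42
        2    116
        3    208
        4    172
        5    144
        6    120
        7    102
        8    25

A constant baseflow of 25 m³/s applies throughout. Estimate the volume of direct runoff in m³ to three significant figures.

Direct-runoff ordinates (Q − Q_b): 0.0, 17.0, 91.0, 183.0, 147.0, 119.0, 95.0, 77.0, 0.0 m³/s.
ΣQ_DR = 729.0 m³/s.
With Δt = 1 h = 3600 s, V = ΣQ_DR · Δt = 729.0 × 3600 = 2.62 × 10^6 m³.

V ≈ 2.62 × 10^6 m³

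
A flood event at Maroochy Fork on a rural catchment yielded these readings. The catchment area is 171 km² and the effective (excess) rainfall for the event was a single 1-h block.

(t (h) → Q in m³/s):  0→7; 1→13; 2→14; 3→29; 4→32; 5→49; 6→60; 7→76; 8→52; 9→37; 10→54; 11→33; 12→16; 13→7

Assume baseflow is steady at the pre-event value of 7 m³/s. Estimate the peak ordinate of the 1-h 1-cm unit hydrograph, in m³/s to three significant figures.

Direct runoff: 0.0, 6.0, 7.0, 22.0, 25.0, 42.0, 53.0, 69.0, 45.0, 30.0, 47.0, 26.0, 9.0, 0.0 m³/s; ΣQ_DR = 381.0 m³/s, peak = 69.0 m³/s.
Runoff depth d = ΣQ_DR·Δt / A = 381.0 × 3600 / (171 km²) = 8.021 mm.
The 1-cm UH is the DRH scaled by (10 mm)/d, so U_p = 69.0 × 10/8.021 = 86.0 m³/s.

U_p ≈ 86.0 m³/s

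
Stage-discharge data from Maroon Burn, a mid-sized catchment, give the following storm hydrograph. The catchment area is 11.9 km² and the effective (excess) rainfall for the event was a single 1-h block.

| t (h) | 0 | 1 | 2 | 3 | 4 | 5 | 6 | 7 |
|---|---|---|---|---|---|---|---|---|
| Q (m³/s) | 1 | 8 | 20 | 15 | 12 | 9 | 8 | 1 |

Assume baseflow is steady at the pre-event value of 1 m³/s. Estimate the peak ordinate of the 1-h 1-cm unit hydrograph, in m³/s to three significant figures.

U_p ≈ 9.52 m³/s

Direct runoff: 0.0, 7.0, 19.0, 14.0, 11.0, 8.0, 7.0, 0.0 m³/s; ΣQ_DR = 66.00 m³/s, peak = 19.0 m³/s.
Runoff depth d = ΣQ_DR·Δt / A = 66.00 × 3600 / (11.9 km²) = 19.97 mm.
The 1-cm UH is the DRH scaled by (10 mm)/d, so U_p = 19.0 × 10/19.97 = 9.52 m³/s.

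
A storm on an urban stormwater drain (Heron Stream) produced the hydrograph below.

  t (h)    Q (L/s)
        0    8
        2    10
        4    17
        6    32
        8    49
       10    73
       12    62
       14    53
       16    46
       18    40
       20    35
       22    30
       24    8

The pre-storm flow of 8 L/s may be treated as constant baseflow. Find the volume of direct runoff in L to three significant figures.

Direct-runoff ordinates (Q − Q_b): 0.0, 2.0, 9.0, 24.0, 41.0, 65.0, 54.0, 45.0, 38.0, 32.0, 27.0, 22.0, 0.0 L/s.
ΣQ_DR = 359.0 L/s.
With Δt = 2 h = 7200 s, V = ΣQ_DR · Δt = 359.0 × 7200 = 2.58 × 10^6 L.

V ≈ 2.58 × 10^6 L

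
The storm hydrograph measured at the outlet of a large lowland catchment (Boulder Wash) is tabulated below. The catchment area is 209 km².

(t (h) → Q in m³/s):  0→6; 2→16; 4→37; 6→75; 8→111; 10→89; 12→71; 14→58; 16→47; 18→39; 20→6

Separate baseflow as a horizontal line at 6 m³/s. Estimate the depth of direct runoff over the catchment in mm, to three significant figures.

Direct runoff: 0.0, 10.0, 31.0, 69.0, 105.0, 83.0, 65.0, 52.0, 41.0, 33.0, 0.0 m³/s; ΣQ_DR = 489.0 m³/s.
V = ΣQ_DR · Δt = 489.0 × 7200 s = 3.521 × 10^6 m³.
Over A = 209 km², depth = V / A = 16.8 mm.

d ≈ 16.8 mm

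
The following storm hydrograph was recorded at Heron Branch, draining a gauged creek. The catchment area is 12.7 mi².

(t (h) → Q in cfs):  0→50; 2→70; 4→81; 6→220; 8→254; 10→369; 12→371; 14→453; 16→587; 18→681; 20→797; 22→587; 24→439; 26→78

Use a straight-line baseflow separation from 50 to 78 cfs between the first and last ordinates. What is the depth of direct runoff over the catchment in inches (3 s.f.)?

Direct runoff: 0.00, 17.85, 26.69, 163.54, 195.38, 308.23, 308.08, 387.92, 519.77, 611.62, 725.46, 513.31, 363.15, 0.00 cfs; ΣQ_DR = 4141 cfs.
V = ΣQ_DR · Δt = 4141 × 7200 s = 2.982 × 10^7 ft³.
Over A = 12.7 mi², depth = V / A = 1.01 in.

d ≈ 1.01 in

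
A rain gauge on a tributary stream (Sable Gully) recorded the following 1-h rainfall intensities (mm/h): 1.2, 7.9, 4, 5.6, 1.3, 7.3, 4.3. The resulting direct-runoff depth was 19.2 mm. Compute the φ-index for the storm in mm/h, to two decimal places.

Only the 5 blocks with intensity above φ contribute runoff: 7.9, 4, 5.6, 7.3, 4.3 mm/h.
Σ(I−φ)·Δt = d  ⇒  (7.9+4+5.6+7.3+4.3 − 5φ)·1 = 19.2
φ = (29.10 − 19.2/1) / 5 = 1.98 mm/h.

φ ≈ 1.98 mm/h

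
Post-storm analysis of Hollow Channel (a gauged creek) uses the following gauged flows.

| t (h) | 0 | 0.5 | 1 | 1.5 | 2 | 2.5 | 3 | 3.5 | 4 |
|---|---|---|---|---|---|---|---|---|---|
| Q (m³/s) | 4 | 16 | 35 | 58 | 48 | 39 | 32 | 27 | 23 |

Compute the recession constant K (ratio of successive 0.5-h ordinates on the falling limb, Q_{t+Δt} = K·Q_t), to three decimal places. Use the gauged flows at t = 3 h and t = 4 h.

Using the recession-limb readings at t = 3 h and t = 4 h: Q falls from 32 to 23 m³/s over 2 intervals.
K = (Q₂/Q₁)^(1/2) = (23/32)^(1/2) = 0.848.

K ≈ 0.848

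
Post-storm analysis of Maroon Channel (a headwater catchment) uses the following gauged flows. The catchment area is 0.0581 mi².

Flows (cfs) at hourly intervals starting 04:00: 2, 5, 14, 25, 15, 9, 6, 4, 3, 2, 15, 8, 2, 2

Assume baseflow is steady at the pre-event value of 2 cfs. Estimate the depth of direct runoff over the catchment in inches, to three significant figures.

d ≈ 2.24 in

Direct runoff: 0.0, 3.0, 12.0, 23.0, 13.0, 7.0, 4.0, 2.0, 1.0, 0.0, 13.0, 6.0, 0.0, 0.0 cfs; ΣQ_DR = 84.00 cfs.
V = ΣQ_DR · Δt = 84.00 × 3600 s = 3.024 × 10^5 ft³.
Over A = 0.0581 mi², depth = V / A = 2.24 in.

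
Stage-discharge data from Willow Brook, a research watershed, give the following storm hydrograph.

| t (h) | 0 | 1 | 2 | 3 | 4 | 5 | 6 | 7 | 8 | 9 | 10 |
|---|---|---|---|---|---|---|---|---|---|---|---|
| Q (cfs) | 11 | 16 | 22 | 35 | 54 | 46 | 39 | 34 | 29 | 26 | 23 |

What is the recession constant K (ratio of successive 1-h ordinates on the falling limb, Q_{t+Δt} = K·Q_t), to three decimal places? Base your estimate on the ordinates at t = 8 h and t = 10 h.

Using the recession-limb readings at t = 8 h and t = 10 h: Q falls from 29 to 23 cfs over 2 intervals.
K = (Q₂/Q₁)^(1/2) = (23/29)^(1/2) = 0.891.

K ≈ 0.891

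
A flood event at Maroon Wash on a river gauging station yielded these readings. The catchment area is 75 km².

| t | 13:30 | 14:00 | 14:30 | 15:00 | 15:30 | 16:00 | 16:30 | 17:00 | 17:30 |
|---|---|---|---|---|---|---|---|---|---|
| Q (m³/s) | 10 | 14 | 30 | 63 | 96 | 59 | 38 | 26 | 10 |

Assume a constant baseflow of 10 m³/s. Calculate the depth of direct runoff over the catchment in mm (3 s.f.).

Direct runoff: 0.0, 4.0, 20.0, 53.0, 86.0, 49.0, 28.0, 16.0, 0.0 m³/s; ΣQ_DR = 256.0 m³/s.
V = ΣQ_DR · Δt = 256.0 × 1800 s = 4.608 × 10^5 m³.
Over A = 75 km², depth = V / A = 6.14 mm.

d ≈ 6.14 mm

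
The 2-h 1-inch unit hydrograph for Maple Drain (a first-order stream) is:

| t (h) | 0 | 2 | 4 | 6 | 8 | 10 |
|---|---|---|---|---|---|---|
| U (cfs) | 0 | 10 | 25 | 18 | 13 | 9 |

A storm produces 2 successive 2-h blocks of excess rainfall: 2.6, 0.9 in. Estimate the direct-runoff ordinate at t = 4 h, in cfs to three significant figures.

Q ≈ 74.0 cfs

By discrete convolution, Q_j = Σ (P_i / 1 in) · U_{j−i}.
At t = 4 h (j=2): Q = (2.6/1)·25 + (0.9/1)·10 = 74.0 cfs.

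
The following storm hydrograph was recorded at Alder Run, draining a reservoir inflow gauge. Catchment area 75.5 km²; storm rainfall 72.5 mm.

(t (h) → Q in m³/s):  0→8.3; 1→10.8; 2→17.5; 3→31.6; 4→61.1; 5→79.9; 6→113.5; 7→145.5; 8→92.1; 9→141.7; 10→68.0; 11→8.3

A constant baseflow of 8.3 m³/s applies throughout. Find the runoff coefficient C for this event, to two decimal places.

C ≈ 0.45

ΣQ_DR = 678.7 m³/s; V = ΣQ_DR·Δt = 2.443 × 10^6 m³.
Runoff depth d = V / A = 32.36 mm.
C = d / P = 32.36 / 72.5 = 0.45.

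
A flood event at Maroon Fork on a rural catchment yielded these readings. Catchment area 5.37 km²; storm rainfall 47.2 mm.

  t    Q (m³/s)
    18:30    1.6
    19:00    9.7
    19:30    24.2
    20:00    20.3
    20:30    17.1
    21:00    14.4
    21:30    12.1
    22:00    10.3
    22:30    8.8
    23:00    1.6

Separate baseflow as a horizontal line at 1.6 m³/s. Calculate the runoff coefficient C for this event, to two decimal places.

ΣQ_DR = 104.1 m³/s; V = ΣQ_DR·Δt = 1.874 × 10^5 m³.
Runoff depth d = V / A = 34.89 mm.
C = d / P = 34.89 / 47.2 = 0.74.

C ≈ 0.74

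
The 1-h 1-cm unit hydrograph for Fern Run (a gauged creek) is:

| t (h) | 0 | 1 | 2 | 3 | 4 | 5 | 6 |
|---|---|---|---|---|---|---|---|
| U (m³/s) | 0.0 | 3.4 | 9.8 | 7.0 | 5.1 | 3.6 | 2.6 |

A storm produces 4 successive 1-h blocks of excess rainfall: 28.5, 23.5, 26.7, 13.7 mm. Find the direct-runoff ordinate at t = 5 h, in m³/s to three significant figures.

By discrete convolution, Q_j = Σ (P_i / 10 mm) · U_{j−i}.
At t = 5 h (j=5): Q = (28.5/10)·3.6 + (23.5/10)·5.1 + (26.7/10)·7.0 + (13.7/10)·9.8 = 54.4 m³/s.

Q ≈ 54.4 m³/s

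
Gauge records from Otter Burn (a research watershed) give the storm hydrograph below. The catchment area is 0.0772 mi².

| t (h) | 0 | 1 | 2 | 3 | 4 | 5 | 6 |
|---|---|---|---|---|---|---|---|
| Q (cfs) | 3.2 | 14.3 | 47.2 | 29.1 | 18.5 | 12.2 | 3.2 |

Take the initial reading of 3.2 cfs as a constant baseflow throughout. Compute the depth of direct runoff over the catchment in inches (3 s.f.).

Direct runoff: 0.0, 11.1, 44.0, 25.9, 15.3, 9.0, 0.0 cfs; ΣQ_DR = 105.3 cfs.
V = ΣQ_DR · Δt = 105.3 × 3600 s = 3.791 × 10^5 ft³.
Over A = 0.0772 mi², depth = V / A = 2.11 in.

d ≈ 2.11 in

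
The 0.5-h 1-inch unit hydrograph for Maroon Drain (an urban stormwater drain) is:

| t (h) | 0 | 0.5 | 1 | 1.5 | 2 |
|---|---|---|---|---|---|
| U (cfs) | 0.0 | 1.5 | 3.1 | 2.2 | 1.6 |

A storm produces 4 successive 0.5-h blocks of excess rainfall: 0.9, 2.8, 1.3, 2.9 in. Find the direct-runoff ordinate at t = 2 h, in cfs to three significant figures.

Q ≈ 16.0 cfs

By discrete convolution, Q_j = Σ (P_i / 1 in) · U_{j−i}.
At t = 2 h (j=4): Q = (0.9/1)·1.6 + (2.8/1)·2.2 + (1.3/1)·3.1 + (2.9/1)·1.5 = 16.0 cfs.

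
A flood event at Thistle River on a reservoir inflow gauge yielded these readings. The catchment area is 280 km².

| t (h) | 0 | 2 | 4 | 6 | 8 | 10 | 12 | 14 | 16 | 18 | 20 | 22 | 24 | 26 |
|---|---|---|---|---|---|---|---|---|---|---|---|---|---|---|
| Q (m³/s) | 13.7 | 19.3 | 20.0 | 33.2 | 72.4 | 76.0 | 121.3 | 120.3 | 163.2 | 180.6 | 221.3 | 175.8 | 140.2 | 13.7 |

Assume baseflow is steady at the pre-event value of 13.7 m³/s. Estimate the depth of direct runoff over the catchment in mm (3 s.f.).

Direct runoff: 0.0, 5.6, 6.3, 19.5, 58.7, 62.3, 107.6, 106.6, 149.5, 166.9, 207.6, 162.1, 126.5, 0.0 m³/s; ΣQ_DR = 1179 m³/s.
V = ΣQ_DR · Δt = 1179 × 7200 s = 8.490 × 10^6 m³.
Over A = 280 km², depth = V / A = 30.3 mm.

d ≈ 30.3 mm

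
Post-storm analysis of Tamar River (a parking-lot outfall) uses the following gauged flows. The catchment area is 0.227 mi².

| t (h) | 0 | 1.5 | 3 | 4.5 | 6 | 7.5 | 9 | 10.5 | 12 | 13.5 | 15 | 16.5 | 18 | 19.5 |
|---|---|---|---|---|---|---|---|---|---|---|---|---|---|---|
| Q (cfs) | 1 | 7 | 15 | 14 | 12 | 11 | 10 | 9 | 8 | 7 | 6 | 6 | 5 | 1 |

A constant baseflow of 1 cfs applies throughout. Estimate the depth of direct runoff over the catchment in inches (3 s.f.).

Direct runoff: 0.0, 6.0, 14.0, 13.0, 11.0, 10.0, 9.0, 8.0, 7.0, 6.0, 5.0, 5.0, 4.0, 0.0 cfs; ΣQ_DR = 98.00 cfs.
V = ΣQ_DR · Δt = 98.00 × 5400 s = 5.292 × 10^5 ft³.
Over A = 0.227 mi², depth = V / A = 1.00 in.

d ≈ 1.00 in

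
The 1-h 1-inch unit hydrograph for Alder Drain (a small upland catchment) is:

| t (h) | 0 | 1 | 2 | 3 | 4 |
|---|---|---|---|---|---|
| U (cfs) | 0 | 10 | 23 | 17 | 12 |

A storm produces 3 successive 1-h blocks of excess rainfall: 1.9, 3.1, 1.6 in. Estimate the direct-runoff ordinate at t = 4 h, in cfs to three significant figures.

Q ≈ 112 cfs

By discrete convolution, Q_j = Σ (P_i / 1 in) · U_{j−i}.
At t = 4 h (j=4): Q = (1.9/1)·12 + (3.1/1)·17 + (1.6/1)·23 = 112 cfs.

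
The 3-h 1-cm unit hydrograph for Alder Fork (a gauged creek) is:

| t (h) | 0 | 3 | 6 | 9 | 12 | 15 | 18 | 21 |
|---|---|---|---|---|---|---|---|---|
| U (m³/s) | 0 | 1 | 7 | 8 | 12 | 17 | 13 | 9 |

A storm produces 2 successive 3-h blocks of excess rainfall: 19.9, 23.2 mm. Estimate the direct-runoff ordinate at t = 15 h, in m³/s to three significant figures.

By discrete convolution, Q_j = Σ (P_i / 10 mm) · U_{j−i}.
At t = 15 h (j=5): Q = (19.9/10)·17 + (23.2/10)·12 = 61.7 m³/s.

Q ≈ 61.7 m³/s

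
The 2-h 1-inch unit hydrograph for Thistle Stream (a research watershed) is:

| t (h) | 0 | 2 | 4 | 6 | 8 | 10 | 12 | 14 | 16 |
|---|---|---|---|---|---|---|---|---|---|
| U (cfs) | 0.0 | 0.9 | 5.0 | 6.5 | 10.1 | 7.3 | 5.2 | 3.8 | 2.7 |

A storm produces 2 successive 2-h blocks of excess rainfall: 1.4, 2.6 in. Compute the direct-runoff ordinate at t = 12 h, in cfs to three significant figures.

By discrete convolution, Q_j = Σ (P_i / 1 in) · U_{j−i}.
At t = 12 h (j=6): Q = (1.4/1)·5.2 + (2.6/1)·7.3 = 26.3 cfs.

Q ≈ 26.3 cfs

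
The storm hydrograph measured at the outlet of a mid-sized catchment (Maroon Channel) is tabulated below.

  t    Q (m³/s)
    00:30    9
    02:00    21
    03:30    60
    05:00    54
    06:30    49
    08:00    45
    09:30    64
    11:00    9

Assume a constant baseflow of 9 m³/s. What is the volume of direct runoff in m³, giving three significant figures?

V ≈ 1.29 × 10^6 m³

Direct-runoff ordinates (Q − Q_b): 0.0, 12.0, 51.0, 45.0, 40.0, 36.0, 55.0, 0.0 m³/s.
ΣQ_DR = 239.0 m³/s.
With Δt = 1.5 h = 5400 s, V = ΣQ_DR · Δt = 239.0 × 5400 = 1.29 × 10^6 m³.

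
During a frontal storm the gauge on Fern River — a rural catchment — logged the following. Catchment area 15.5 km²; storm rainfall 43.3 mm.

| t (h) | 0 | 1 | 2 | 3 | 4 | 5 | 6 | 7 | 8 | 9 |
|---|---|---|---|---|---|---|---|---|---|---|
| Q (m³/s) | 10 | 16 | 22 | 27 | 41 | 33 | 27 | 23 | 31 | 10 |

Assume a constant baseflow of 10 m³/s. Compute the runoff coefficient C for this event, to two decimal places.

ΣQ_DR = 140.0 m³/s; V = ΣQ_DR·Δt = 5.040 × 10^5 m³.
Runoff depth d = V / A = 32.52 mm.
C = d / P = 32.52 / 43.3 = 0.75.

C ≈ 0.75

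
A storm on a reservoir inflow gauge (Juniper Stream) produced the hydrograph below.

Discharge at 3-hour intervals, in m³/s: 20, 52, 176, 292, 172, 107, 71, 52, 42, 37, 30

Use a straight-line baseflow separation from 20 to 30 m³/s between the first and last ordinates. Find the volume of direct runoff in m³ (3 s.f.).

Direct-runoff ordinates (Q − Q_b): 0.00, 31.00, 154.00, 269.00, 148.00, 82.00, 45.00, 25.00, 14.00, 8.00, 0.00 m³/s.
ΣQ_DR = 776.0 m³/s.
With Δt = 3 h = 10800 s, V = ΣQ_DR · Δt = 776.0 × 10800 = 8.38 × 10^6 m³.

V ≈ 8.38 × 10^6 m³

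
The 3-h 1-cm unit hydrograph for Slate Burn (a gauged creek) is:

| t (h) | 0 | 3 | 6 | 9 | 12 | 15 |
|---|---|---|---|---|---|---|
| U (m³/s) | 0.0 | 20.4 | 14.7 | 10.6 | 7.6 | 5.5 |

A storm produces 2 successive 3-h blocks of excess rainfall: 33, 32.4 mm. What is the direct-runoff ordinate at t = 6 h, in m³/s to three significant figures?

By discrete convolution, Q_j = Σ (P_i / 10 mm) · U_{j−i}.
At t = 6 h (j=2): Q = (33/10)·14.7 + (32.4/10)·20.4 = 115 m³/s.

Q ≈ 115 m³/s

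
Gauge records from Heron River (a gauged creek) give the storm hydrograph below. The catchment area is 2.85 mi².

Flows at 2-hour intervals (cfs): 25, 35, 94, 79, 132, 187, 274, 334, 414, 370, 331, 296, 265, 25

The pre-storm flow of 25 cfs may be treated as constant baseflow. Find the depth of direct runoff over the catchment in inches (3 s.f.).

Direct runoff: 0.0, 10.0, 69.0, 54.0, 107.0, 162.0, 249.0, 309.0, 389.0, 345.0, 306.0, 271.0, 240.0, 0.0 cfs; ΣQ_DR = 2511 cfs.
V = ΣQ_DR · Δt = 2511 × 7200 s = 1.808 × 10^7 ft³.
Over A = 2.85 mi², depth = V / A = 2.73 in.

d ≈ 2.73 in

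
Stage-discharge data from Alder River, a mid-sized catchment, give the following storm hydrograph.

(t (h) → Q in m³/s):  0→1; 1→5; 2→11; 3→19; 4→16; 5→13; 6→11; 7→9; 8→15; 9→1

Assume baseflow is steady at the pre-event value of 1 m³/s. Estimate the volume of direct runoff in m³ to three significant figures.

Direct-runoff ordinates (Q − Q_b): 0.0, 4.0, 10.0, 18.0, 15.0, 12.0, 10.0, 8.0, 14.0, 0.0 m³/s.
ΣQ_DR = 91.00 m³/s.
With Δt = 1 h = 3600 s, V = ΣQ_DR · Δt = 91.00 × 3600 = 3.28 × 10^5 m³.

V ≈ 3.28 × 10^5 m³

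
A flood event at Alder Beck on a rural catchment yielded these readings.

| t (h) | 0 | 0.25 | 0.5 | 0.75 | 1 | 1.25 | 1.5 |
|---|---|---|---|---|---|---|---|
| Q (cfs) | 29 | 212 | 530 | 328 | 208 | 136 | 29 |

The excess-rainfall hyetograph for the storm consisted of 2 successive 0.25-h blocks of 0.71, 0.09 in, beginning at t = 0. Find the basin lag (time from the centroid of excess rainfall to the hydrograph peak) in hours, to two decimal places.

Centroid of excess rainfall: t_c = Σ P_i·t̄_i / ΣP_i = 0.1531 h (block centres at 0.125, 0.375 h).
Hydrograph peak occurs at t = 0.5 h, so basin lag t_L = 0.5 − 0.1531 = 0.35 h.

t_L ≈ 0.35 h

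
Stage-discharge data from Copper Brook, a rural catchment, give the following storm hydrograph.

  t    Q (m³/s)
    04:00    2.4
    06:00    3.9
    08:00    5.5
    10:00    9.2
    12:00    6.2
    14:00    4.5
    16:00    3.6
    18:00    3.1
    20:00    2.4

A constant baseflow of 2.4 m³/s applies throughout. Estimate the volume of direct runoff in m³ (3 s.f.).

V ≈ 1.38 × 10^5 m³

Direct-runoff ordinates (Q − Q_b): 0.0, 1.5, 3.1, 6.8, 3.8, 2.1, 1.2, 0.7, 0.0 m³/s.
ΣQ_DR = 19.20 m³/s.
With Δt = 2 h = 7200 s, V = ΣQ_DR · Δt = 19.20 × 7200 = 1.38 × 10^5 m³.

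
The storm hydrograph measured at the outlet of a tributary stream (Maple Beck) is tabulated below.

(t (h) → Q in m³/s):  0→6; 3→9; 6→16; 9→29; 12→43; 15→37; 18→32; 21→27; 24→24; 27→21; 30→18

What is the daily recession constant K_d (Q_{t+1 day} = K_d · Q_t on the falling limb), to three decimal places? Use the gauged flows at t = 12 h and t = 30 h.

Between t = 12 h and t = 30 h the flow falls from 43 to 18 m³/s over 6×3 h = 18 h.
Per-interval ratio K = (18/43)^(1/6) = 0.8649; K_d = K^(24/3) = 0.313.

K_d ≈ 0.313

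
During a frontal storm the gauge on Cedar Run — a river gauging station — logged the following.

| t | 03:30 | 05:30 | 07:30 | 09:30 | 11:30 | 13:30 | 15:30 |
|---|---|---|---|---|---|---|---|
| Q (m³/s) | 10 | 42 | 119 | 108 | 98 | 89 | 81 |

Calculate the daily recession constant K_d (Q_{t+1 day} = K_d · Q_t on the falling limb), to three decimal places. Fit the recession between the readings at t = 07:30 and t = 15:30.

Between t = 07:30 and t = 15:30 the flow falls from 119 to 81 m³/s over 4×2 h = 8 h.
Per-interval ratio K = (81/119)^(1/4) = 0.9083; K_d = K^(24/2) = 0.315.

K_d ≈ 0.315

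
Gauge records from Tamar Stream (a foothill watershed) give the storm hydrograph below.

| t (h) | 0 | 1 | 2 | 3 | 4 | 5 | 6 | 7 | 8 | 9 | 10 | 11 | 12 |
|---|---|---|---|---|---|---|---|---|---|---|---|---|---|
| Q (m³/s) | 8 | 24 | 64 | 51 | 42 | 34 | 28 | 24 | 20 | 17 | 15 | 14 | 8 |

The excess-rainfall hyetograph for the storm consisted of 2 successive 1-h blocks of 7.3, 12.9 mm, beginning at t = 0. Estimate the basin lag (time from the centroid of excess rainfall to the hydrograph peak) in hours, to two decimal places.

t_L ≈ 0.86 h

Centroid of excess rainfall: t_c = Σ P_i·t̄_i / ΣP_i = 1.1386 h (block centres at 0.5, 1.5 h).
Hydrograph peak occurs at t = 2 h, so basin lag t_L = 2 − 1.1386 = 0.86 h.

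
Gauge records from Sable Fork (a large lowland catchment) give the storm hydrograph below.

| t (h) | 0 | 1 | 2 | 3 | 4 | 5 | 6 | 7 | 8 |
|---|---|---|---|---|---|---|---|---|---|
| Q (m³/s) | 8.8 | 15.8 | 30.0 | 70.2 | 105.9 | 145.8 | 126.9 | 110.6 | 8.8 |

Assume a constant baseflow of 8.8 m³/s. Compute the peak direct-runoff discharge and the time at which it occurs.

Subtracting baseflow gives direct-runoff ordinates: 0.0, 7.0, 21.2, 61.4, 97.1, 137.0, 118.1, 101.8, 0.0 m³/s.
The maximum is 137.0 m³/s, occurring at the reading for t = 5 h.

Q_p = 137.0 m³/s at t = 5 h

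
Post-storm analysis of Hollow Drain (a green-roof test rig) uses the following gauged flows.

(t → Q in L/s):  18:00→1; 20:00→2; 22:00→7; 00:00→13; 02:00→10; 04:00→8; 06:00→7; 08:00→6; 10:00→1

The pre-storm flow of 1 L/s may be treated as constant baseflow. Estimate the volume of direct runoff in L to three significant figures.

V ≈ 3.31 × 10^5 L

Direct-runoff ordinates (Q − Q_b): 0.0, 1.0, 6.0, 12.0, 9.0, 7.0, 6.0, 5.0, 0.0 L/s.
ΣQ_DR = 46.00 L/s.
With Δt = 2 h = 7200 s, V = ΣQ_DR · Δt = 46.00 × 7200 = 3.31 × 10^5 L.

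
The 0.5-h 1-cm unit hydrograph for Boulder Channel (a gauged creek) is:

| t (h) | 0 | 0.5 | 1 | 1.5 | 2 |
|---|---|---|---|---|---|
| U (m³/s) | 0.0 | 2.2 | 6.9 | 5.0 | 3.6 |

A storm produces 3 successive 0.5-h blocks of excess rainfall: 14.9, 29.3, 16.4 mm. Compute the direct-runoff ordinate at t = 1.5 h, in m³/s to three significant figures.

Q ≈ 31.3 m³/s

By discrete convolution, Q_j = Σ (P_i / 10 mm) · U_{j−i}.
At t = 1.5 h (j=3): Q = (14.9/10)·5.0 + (29.3/10)·6.9 + (16.4/10)·2.2 = 31.3 m³/s.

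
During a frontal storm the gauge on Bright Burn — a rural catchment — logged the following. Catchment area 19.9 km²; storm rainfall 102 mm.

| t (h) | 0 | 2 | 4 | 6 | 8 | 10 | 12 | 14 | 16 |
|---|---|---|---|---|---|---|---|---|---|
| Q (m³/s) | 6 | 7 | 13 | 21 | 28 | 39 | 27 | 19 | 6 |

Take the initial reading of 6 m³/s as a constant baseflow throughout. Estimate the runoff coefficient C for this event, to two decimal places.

ΣQ_DR = 112.0 m³/s; V = ΣQ_DR·Δt = 8.064 × 10^5 m³.
Runoff depth d = V / A = 40.52 mm.
C = d / P = 40.52 / 102 = 0.40.

C ≈ 0.40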